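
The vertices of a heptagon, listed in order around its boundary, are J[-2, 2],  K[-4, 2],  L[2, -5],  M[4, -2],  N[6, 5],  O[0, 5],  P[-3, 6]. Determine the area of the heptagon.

Apply the shoelace (surveyor's) formula: 2A = Σ (x_i·y_{i+1} − x_{i+1}·y_i), indices taken mod 7.
Σ = (4) + (16) + (16) + (32) + (30) + (15) + (6) = 119
Area = |Σ|/2 = 59.5.

59.5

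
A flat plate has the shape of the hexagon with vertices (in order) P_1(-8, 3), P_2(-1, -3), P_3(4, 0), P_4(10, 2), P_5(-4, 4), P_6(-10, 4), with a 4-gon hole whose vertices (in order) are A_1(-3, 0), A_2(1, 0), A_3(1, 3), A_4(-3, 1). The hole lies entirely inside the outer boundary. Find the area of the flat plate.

Outer boundary:
Apply the shoelace formula: 2A = Σ (x_i·y_{i+1} − x_{i+1}·y_i), indices taken mod 6.
Σ = (27) + (12) + (8) + (48) + (24) + (2) = 121
Area = |Σ|/2 = 60.5.
Hole:
Apply the shoelace formula: 2A = Σ (x_i·y_{i+1} − x_{i+1}·y_i), indices taken mod 4.
Cross-terms: 0, 3, 10, 3  ⇒  Σ = 16
Area = |Σ|/2 = 8.
Net area = 60.5 − 8 = 52.5.

52.5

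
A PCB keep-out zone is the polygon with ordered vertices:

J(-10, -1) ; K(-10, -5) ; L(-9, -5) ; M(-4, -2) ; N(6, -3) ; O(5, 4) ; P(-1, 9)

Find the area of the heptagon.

123

Cross-terms: 40, 5, -2, 24, 39, 49, 91  ⇒  Σ = 246
Area = |Σ|/2 = 123.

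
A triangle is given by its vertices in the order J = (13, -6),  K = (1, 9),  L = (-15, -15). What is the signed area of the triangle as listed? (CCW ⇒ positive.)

Apply the shoelace (surveyor's) formula: 2A = Σ (x_i·y_{i+1} − x_{i+1}·y_i), indices taken mod 3.
J→K: (13)(9) − (1)(-6) = 123
K→L: (1)(-15) − (-15)(9) = 120
L→J: (-15)(-6) − (13)(-15) = 285
Σ = 528
Signed area = Σ/2 = 264 (positive ⇒ counter-clockwise traversal).

264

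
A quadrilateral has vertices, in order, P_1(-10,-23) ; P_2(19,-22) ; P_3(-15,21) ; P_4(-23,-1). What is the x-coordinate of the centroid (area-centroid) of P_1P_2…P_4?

Apply the surveyor's formula. First the cross-terms c_i = x_i·y_{i+1} − x_{i+1}·y_i:
  657, 69, 498, 519  ⇒  2A = 1743, A = 871.5.
Then Σ (x_i + x_{i+1})·c_i = -29862, so x̄ = -29862 / (6·871.5) = -474/83.

-474/83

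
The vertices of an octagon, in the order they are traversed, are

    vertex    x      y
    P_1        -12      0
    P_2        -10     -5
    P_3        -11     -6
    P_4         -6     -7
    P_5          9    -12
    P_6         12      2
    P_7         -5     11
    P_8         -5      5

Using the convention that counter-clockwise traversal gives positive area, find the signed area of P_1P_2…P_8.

317.5

Σ = (60) + (5) + (41) + (135) + (162) + (142) + (30) + (60) = 635
Signed area = Σ/2 = 317.5 (positive ⇒ counter-clockwise traversal).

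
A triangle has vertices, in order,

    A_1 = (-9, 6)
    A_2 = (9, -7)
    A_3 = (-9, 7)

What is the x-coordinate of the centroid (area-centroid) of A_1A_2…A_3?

-3

Apply Gauss's area formula. First the cross-terms c_i = x_i·y_{i+1} − x_{i+1}·y_i:
  9, 0, 9  ⇒  2A = 18, A = 9.
Then Σ (x_i + x_{i+1})·c_i = -162, so x̄ = -162 / (6·9) = -3.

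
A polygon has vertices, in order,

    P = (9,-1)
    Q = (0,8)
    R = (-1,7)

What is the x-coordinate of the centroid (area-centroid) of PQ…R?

8/3

Apply Gauss's area formula. First the cross-terms c_i = x_i·y_{i+1} − x_{i+1}·y_i:
  72, 8, -62  ⇒  2A = 18, A = 9.
Then Σ (x_i + x_{i+1})·c_i = 144, so x̄ = 144 / (6·9) = 8/3.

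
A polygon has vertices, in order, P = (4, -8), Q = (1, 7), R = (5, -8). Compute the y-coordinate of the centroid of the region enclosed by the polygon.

-3

Apply the shoelace formula. First the cross-terms c_i = x_i·y_{i+1} − x_{i+1}·y_i:
  36, -43, -8  ⇒  2A = -15, A = -7.5.
Then Σ (y_i + y_{i+1})·c_i = 135, so ȳ = 135 / (6·(-7.5)) = -3.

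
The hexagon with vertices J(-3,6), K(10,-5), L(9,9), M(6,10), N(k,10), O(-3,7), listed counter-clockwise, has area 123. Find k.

Write out the shoelace sum; only the two edges meeting at N involve k:
2·Area = [(6·10 − k·10) + (k·7 − (-3)·10)] + 129
       = -3·k + 219 = 246
⇒ k = -9.

-9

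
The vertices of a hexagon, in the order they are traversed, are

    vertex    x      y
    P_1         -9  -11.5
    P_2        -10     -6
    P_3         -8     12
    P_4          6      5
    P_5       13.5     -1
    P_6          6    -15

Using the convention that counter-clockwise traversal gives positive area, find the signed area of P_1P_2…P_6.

-407.5

Apply the shoelace formula: 2A = Σ (x_i·y_{i+1} − x_{i+1}·y_i), indices taken mod 6.
Σ = (-61) + (-168) + (-112) + (-73.5) + (-196.5) + (-204) = -815
Signed area = Σ/2 = -407.5 (negative ⇒ clockwise traversal).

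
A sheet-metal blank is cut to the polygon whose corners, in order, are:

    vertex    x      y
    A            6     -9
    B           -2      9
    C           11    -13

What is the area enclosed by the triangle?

29

Apply Gauss's area formula: 2A = Σ (x_i·y_{i+1} − x_{i+1}·y_i), indices taken mod 3.
Σ = (36) + (-73) + (-21) = -58
Area = |Σ|/2 = 29.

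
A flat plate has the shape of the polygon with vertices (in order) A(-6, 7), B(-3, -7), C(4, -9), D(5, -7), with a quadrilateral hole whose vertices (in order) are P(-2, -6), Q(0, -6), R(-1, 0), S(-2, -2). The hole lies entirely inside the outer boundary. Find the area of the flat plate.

56

Outer boundary:
Σ = (63) + (55) + (17) + (-7) = 128
Area = |Σ|/2 = 64.
Hole:
Apply the shoelace formula: 2A = Σ (x_i·y_{i+1} − x_{i+1}·y_i), indices taken mod 4.
P→Q: (-2)(-6) − (0)(-6) = 12
Q→R: (0)(0) − (-1)(-6) = -6
R→S: (-1)(-2) − (-2)(0) = 2
S→P: (-2)(-6) − (-2)(-2) = 8
Σ = 16
Area = |Σ|/2 = 8.
Net area = 64 − 8 = 56.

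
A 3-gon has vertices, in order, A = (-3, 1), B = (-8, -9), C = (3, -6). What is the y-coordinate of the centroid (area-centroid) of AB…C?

-14/3

Apply the shoelace formula. First the cross-terms c_i = x_i·y_{i+1} − x_{i+1}·y_i:
  35, 75, -15  ⇒  2A = 95, A = 47.5.
Then Σ (y_i + y_{i+1})·c_i = -1330, so ȳ = -1330 / (6·47.5) = -14/3.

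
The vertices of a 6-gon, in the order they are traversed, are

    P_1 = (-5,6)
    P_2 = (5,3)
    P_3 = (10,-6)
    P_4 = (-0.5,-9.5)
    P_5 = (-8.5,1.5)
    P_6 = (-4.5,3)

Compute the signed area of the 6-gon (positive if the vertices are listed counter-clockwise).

Apply the shoelace (surveyor's) formula: 2A = Σ (x_i·y_{i+1} − x_{i+1}·y_i), indices taken mod 6.
Cross-terms: -45, -60, -98, -81.5, -18.75, -12  ⇒  Σ = -315.25
Signed area = Σ/2 = -157.625 (negative ⇒ clockwise traversal).

-157.625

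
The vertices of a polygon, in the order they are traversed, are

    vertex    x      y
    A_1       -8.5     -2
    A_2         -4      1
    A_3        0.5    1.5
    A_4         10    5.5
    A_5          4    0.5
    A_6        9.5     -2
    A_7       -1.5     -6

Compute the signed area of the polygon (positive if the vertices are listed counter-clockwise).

Apply Gauss's area formula: 2A = Σ (x_i·y_{i+1} − x_{i+1}·y_i), indices taken mod 7.
Cross-terms: -16.5, -6.5, -12.25, -17, -12.75, -60, -48  ⇒  Σ = -173
Signed area = Σ/2 = -86.5 (negative ⇒ clockwise traversal).

-86.5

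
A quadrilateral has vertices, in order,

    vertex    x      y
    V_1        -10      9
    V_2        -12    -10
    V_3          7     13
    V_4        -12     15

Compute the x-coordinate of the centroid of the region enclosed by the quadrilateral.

Apply the surveyor's formula. First the cross-terms c_i = x_i·y_{i+1} − x_{i+1}·y_i:
  208, -86, 261, 42  ⇒  2A = 425, A = 212.5.
Then Σ (x_i + x_{i+1})·c_i = -6375, so x̄ = -6375 / (6·212.5) = -5.

-5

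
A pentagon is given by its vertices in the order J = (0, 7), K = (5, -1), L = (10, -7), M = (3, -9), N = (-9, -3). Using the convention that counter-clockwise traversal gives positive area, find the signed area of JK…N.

Σ = (-35) + (-25) + (-69) + (-90) + (-63) = -282
Signed area = Σ/2 = -141 (negative ⇒ clockwise traversal).

-141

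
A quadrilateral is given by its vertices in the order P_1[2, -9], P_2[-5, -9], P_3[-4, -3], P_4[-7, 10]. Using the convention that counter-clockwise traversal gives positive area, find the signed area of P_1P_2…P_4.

-51

Apply the surveyor's formula: 2A = Σ (x_i·y_{i+1} − x_{i+1}·y_i), indices taken mod 4.
Cross-terms: -63, -21, -61, 43  ⇒  Σ = -102
Signed area = Σ/2 = -51 (negative ⇒ clockwise traversal).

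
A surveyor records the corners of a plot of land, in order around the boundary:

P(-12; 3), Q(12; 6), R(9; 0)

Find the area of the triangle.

67.5

Apply the shoelace formula: 2A = Σ (x_i·y_{i+1} − x_{i+1}·y_i), indices taken mod 3.
Cross-terms: -108, -54, 27  ⇒  Σ = -135
Area = |Σ|/2 = 67.5.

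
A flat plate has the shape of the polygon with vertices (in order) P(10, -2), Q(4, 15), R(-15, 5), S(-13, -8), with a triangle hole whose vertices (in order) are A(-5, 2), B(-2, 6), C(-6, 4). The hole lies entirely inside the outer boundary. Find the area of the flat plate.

342

Outer boundary:
Apply the shoelace formula: 2A = Σ (x_i·y_{i+1} − x_{i+1}·y_i), indices taken mod 4.
P→Q: (10)(15) − (4)(-2) = 158
Q→R: (4)(5) − (-15)(15) = 245
R→S: (-15)(-8) − (-13)(5) = 185
S→P: (-13)(-2) − (10)(-8) = 106
Σ = 694
Area = |Σ|/2 = 347.
Hole:
Apply the shoelace formula: 2A = Σ (x_i·y_{i+1} − x_{i+1}·y_i), indices taken mod 3.
A→B: (-5)(6) − (-2)(2) = -26
B→C: (-2)(4) − (-6)(6) = 28
C→A: (-6)(2) − (-5)(4) = 8
Σ = 10
Area = |Σ|/2 = 5.
Net area = 347 − 5 = 342.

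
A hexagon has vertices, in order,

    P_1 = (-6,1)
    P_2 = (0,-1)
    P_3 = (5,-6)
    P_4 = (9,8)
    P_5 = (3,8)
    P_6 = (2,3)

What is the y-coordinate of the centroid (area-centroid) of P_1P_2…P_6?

Apply the shoelace (surveyor's) formula. First the cross-terms c_i = x_i·y_{i+1} − x_{i+1}·y_i:
  6, 5, 94, 48, -7, 20  ⇒  2A = 166, A = 83.
Then Σ (y_i + y_{i+1})·c_i = 924, so ȳ = 924 / (6·83) = 154/83.

154/83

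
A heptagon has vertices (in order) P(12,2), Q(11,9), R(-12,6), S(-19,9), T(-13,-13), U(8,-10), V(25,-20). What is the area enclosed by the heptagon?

622

Σ = (86) + (174) + (6) + (364) + (234) + (90) + (290) = 1244
Area = |Σ|/2 = 622.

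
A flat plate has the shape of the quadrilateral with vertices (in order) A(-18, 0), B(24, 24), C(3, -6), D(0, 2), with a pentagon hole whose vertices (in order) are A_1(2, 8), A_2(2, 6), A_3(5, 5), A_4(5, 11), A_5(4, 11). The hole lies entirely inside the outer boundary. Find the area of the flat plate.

Outer boundary:
Apply Gauss's area formula: 2A = Σ (x_i·y_{i+1} − x_{i+1}·y_i), indices taken mod 4.
Cross-terms: -432, -216, 6, 36  ⇒  Σ = -606
Area = |Σ|/2 = 303.
Hole:
A_1→A_2: (2)(6) − (2)(8) = -4
A_2→A_3: (2)(5) − (5)(6) = -20
A_3→A_4: (5)(11) − (5)(5) = 30
A_4→A_5: (5)(11) − (4)(11) = 11
A_5→A_1: (4)(8) − (2)(11) = 10
Σ = 27
Area = |Σ|/2 = 13.5.
Net area = 303 − 13.5 = 289.5.

289.5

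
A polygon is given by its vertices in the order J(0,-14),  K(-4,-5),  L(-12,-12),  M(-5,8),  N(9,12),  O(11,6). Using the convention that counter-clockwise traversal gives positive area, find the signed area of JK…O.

Apply the surveyor's formula: 2A = Σ (x_i·y_{i+1} − x_{i+1}·y_i), indices taken mod 6.
Σ = (-56) + (-12) + (-156) + (-132) + (-78) + (-154) = -588
Signed area = Σ/2 = -294 (negative ⇒ clockwise traversal).

-294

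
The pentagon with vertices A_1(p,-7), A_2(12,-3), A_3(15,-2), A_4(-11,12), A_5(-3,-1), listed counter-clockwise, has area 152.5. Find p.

13

The doubled signed area Σ (x_i y_{i+1} − x_{i+1} y_i) is linear in p.
With p=0 it equals 331; the coefficient of p is -2 (from the two edges through A_1).
So -2·p + 331 = 2·152.5 = 305 ⇒ p = 13.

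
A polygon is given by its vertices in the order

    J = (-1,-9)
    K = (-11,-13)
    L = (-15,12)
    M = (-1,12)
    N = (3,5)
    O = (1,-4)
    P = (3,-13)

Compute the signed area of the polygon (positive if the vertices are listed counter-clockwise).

Apply the shoelace (surveyor's) formula: 2A = Σ (x_i·y_{i+1} − x_{i+1}·y_i), indices taken mod 7.
Σ = (-86) + (-327) + (-168) + (-41) + (-17) + (-1) + (-40) = -680
Signed area = Σ/2 = -340 (negative ⇒ clockwise traversal).

-340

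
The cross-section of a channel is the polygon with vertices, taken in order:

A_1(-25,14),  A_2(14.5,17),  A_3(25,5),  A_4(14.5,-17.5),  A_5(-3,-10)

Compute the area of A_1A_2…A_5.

990

Apply the surveyor's formula: 2A = Σ (x_i·y_{i+1} − x_{i+1}·y_i), indices taken mod 5.
Σ = (-628) + (-352.5) + (-510) + (-197.5) + (-292) = -1980
Area = |Σ|/2 = 990.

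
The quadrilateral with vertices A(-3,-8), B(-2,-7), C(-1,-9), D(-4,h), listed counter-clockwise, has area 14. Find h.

8

Write out the shoelace sum; only the two edges meeting at D involve h:
2·Area = [((-1)·h − (-4)·(-9)) + ((-4)·(-8) − (-3)·h)] + 16
       = 2·h + 12 = 28
⇒ h = 8.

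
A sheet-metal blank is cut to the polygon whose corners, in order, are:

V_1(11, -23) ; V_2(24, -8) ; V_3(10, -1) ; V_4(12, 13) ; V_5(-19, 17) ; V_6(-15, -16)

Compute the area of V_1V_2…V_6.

Apply the surveyor's formula: 2A = Σ (x_i·y_{i+1} − x_{i+1}·y_i), indices taken mod 6.
Cross-terms: 464, 56, 142, 451, 559, 521  ⇒  Σ = 2193
Area = |Σ|/2 = 1096.5.

1096.5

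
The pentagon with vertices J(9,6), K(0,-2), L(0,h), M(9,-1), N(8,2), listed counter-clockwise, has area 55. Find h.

-8

Write out the shoelace sum; only the two edges meeting at L involve h:
2·Area = [(0·h − 0·(-2)) + (0·(-1) − 9·h)] + 38
       = -9·h + 38 = 110
⇒ h = -8.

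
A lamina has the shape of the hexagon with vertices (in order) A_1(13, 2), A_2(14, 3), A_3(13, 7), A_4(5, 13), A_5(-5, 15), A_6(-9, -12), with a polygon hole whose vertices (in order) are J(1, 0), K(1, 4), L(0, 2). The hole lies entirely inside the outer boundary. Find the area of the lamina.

Outer boundary:
Apply the shoelace (surveyor's) formula: 2A = Σ (x_i·y_{i+1} − x_{i+1}·y_i), indices taken mod 6.
Σ = (11) + (59) + (134) + (140) + (195) + (138) = 677
Area = |Σ|/2 = 338.5.
Hole:
Cross-terms: 4, 2, -2  ⇒  Σ = 4
Area = |Σ|/2 = 2.
Net area = 338.5 − 2 = 336.5.

336.5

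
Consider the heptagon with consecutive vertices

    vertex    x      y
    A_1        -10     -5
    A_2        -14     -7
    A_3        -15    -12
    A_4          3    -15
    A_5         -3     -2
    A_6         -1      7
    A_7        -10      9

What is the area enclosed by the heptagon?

Apply the surveyor's formula: 2A = Σ (x_i·y_{i+1} − x_{i+1}·y_i), indices taken mod 7.
Cross-terms: 0, 63, 261, -51, -23, 61, 140  ⇒  Σ = 451
Area = |Σ|/2 = 225.5.

225.5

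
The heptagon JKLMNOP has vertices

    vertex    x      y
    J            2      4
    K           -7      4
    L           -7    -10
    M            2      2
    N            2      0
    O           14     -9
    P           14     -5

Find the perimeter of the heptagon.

|JK| = √((-9)² + (0)²) = √81 = 9
|KL| = √((0)² + (-14)²) = √196 = 14
|LM| = √((9)² + (12)²) = √225 = 15
|MN| = √((0)² + (-2)²) = √4 = 2
|NO| = √((12)² + (-9)²) = √225 = 15
|OP| = √((0)² + (4)²) = √16 = 4
|PJ| = √((-12)² + (9)²) = √225 = 15
Perimeter = 9 + 14 + 15 + 2 + 15 + 4 + 15 = 74.

74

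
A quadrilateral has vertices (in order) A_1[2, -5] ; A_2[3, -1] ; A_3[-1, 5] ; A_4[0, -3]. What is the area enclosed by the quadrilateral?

Σ = (13) + (14) + (3) + (6) = 36
Area = |Σ|/2 = 18.

18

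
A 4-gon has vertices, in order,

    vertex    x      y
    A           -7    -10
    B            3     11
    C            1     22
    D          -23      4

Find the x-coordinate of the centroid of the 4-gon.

Apply Gauss's area formula. First the cross-terms c_i = x_i·y_{i+1} − x_{i+1}·y_i:
  -47, 55, 510, 258  ⇒  2A = 776, A = 388.
Then Σ (x_i + x_{i+1})·c_i = -18552, so x̄ = -18552 / (6·388) = -773/97.

-773/97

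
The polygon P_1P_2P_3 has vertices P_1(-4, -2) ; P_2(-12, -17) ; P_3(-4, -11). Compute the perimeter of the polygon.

36

|P_1P_2| = √((-8)² + (-15)²) = √289 = 17
|P_2P_3| = √((8)² + (6)²) = √100 = 10
|P_3P_1| = √((0)² + (9)²) = √81 = 9
Perimeter = 17 + 10 + 9 = 36.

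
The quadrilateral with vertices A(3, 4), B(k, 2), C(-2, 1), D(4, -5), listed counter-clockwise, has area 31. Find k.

Write out the shoelace sum; only the two edges meeting at B involve k:
2·Area = [(3·2 − k·4) + (k·1 − (-2)·2)] + 37
       = -3·k + 47 = 62
⇒ k = -5.

-5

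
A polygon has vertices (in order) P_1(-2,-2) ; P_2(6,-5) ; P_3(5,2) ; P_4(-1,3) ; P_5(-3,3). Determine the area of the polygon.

47

Σ = (22) + (37) + (17) + (6) + (12) = 94
Area = |Σ|/2 = 47.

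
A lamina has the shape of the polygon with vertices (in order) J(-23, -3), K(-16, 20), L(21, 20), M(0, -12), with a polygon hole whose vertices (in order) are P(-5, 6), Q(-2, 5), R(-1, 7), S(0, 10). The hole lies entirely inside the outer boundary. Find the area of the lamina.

879

Outer boundary:
Σ = (-508) + (-740) + (-252) + (-276) = -1776
Area = |Σ|/2 = 888.
Hole:
Apply the surveyor's formula: 2A = Σ (x_i·y_{i+1} − x_{i+1}·y_i), indices taken mod 4.
Cross-terms: -13, -9, -10, 50  ⇒  Σ = 18
Area = |Σ|/2 = 9.
Net area = 888 − 9 = 879.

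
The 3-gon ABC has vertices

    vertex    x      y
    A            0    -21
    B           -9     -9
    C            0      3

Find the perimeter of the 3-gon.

54

|AB| = √((-9)² + (12)²) = √225 = 15
|BC| = √((9)² + (12)²) = √225 = 15
|CA| = √((0)² + (-24)²) = √576 = 24
Perimeter = 15 + 15 + 24 = 54.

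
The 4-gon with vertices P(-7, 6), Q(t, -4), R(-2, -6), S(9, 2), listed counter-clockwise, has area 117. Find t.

The doubled signed area Σ (x_i y_{i+1} − x_{i+1} y_i) is linear in t.
With t=0 it equals 138; the coefficient of t is -12 (from the two edges through Q).
So -12·t + 138 = 2·117 = 234 ⇒ t = -8.

-8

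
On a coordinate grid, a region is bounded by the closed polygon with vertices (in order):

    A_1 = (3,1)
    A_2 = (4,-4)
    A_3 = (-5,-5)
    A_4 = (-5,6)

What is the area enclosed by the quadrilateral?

Apply the shoelace (surveyor's) formula: 2A = Σ (x_i·y_{i+1} − x_{i+1}·y_i), indices taken mod 4.
Σ = (-16) + (-40) + (-55) + (-23) = -134
Area = |Σ|/2 = 67.

67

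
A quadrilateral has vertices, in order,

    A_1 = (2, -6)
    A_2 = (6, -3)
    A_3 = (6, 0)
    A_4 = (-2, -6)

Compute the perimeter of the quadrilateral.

|A_1A_2| = √((4)² + (3)²) = √25 = 5
|A_2A_3| = √((0)² + (3)²) = √9 = 3
|A_3A_4| = √((-8)² + (-6)²) = √100 = 10
|A_4A_1| = √((4)² + (0)²) = √16 = 4
Perimeter = 5 + 3 + 10 + 4 = 22.

22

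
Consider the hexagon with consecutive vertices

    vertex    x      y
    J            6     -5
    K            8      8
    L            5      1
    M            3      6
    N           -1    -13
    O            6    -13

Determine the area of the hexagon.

Apply the surveyor's formula: 2A = Σ (x_i·y_{i+1} − x_{i+1}·y_i), indices taken mod 6.
Σ = (88) + (-32) + (27) + (-33) + (91) + (48) = 189
Area = |Σ|/2 = 94.5.

94.5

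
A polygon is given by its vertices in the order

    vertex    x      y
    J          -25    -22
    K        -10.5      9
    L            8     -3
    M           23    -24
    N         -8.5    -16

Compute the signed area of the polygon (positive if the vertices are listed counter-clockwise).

Σ = (-456) + (-40.5) + (-123) + (-572) + (-213) = -1404.5
Signed area = Σ/2 = -702.25 (negative ⇒ clockwise traversal).

-702.25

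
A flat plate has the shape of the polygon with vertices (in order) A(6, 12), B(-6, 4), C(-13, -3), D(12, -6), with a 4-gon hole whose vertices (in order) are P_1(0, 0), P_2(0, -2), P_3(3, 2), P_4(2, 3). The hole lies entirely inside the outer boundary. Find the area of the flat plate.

224.5

Outer boundary:
Apply the shoelace (surveyor's) formula: 2A = Σ (x_i·y_{i+1} − x_{i+1}·y_i), indices taken mod 4.
Σ = (96) + (70) + (114) + (180) = 460
Area = |Σ|/2 = 230.
Hole:
Apply the shoelace (surveyor's) formula: 2A = Σ (x_i·y_{i+1} − x_{i+1}·y_i), indices taken mod 4.
Cross-terms: 0, 6, 5, 0  ⇒  Σ = 11
Area = |Σ|/2 = 5.5.
Net area = 230 − 5.5 = 224.5.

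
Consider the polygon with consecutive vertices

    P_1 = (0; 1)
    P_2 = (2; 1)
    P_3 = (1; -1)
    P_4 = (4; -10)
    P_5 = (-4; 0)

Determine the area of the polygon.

27.5

Apply the surveyor's formula: 2A = Σ (x_i·y_{i+1} − x_{i+1}·y_i), indices taken mod 5.
Σ = (-2) + (-3) + (-6) + (-40) + (-4) = -55
Area = |Σ|/2 = 27.5.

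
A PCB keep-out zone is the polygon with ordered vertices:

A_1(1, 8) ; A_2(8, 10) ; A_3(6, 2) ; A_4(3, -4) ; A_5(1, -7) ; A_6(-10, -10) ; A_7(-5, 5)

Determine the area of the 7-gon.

185

Apply Gauss's area formula: 2A = Σ (x_i·y_{i+1} − x_{i+1}·y_i), indices taken mod 7.
Σ = (-54) + (-44) + (-30) + (-17) + (-80) + (-100) + (-45) = -370
Area = |Σ|/2 = 185.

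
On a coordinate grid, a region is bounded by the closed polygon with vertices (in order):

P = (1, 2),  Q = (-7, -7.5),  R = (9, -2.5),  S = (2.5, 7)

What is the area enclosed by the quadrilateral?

79.375

Apply the shoelace formula: 2A = Σ (x_i·y_{i+1} − x_{i+1}·y_i), indices taken mod 4.
P→Q: (1)(-7.5) − (-7)(2) = 6.5
Q→R: (-7)(-2.5) − (9)(-7.5) = 85
R→S: (9)(7) − (2.5)(-2.5) = 69.25
S→P: (2.5)(2) − (1)(7) = -2
Σ = 158.75
Area = |Σ|/2 = 79.375.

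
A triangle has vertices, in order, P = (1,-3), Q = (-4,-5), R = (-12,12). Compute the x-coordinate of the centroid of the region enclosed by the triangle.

Apply Gauss's area formula. First the cross-terms c_i = x_i·y_{i+1} − x_{i+1}·y_i:
  -17, -108, 24  ⇒  2A = -101, A = -50.5.
Then Σ (x_i + x_{i+1})·c_i = 1515, so x̄ = 1515 / (6·(-50.5)) = -5.

-5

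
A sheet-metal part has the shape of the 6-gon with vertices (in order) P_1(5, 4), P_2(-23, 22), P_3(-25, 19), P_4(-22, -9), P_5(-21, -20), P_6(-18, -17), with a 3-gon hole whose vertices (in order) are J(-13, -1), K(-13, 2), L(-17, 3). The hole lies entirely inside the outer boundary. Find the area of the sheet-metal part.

Outer boundary:
Apply the surveyor's formula: 2A = Σ (x_i·y_{i+1} − x_{i+1}·y_i), indices taken mod 6.
P_1→P_2: (5)(22) − (-23)(4) = 202
P_2→P_3: (-23)(19) − (-25)(22) = 113
P_3→P_4: (-25)(-9) − (-22)(19) = 643
P_4→P_5: (-22)(-20) − (-21)(-9) = 251
P_5→P_6: (-21)(-17) − (-18)(-20) = -3
P_6→P_1: (-18)(4) − (5)(-17) = 13
Σ = 1219
Area = |Σ|/2 = 609.5.
Hole:
Apply Gauss's area formula: 2A = Σ (x_i·y_{i+1} − x_{i+1}·y_i), indices taken mod 3.
Cross-terms: -39, -5, 56  ⇒  Σ = 12
Area = |Σ|/2 = 6.
Net area = 609.5 − 6 = 603.5.

603.5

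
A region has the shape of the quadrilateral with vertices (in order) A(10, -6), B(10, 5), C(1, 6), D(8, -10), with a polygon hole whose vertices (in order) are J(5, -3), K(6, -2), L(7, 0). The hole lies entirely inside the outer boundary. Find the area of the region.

Outer boundary:
Σ = (110) + (55) + (-58) + (52) = 159
Area = |Σ|/2 = 79.5.
Hole:
Apply the shoelace formula: 2A = Σ (x_i·y_{i+1} − x_{i+1}·y_i), indices taken mod 3.
Σ = (8) + (14) + (-21) = 1
Area = |Σ|/2 = 0.5.
Net area = 79.5 − 0.5 = 79.

79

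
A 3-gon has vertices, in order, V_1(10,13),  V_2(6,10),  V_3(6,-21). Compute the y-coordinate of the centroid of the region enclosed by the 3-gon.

Apply the shoelace (surveyor's) formula. First the cross-terms c_i = x_i·y_{i+1} − x_{i+1}·y_i:
  22, -186, 288  ⇒  2A = 124, A = 62.
Then Σ (y_i + y_{i+1})·c_i = 248, so ȳ = 248 / (6·62) = 2/3.

2/3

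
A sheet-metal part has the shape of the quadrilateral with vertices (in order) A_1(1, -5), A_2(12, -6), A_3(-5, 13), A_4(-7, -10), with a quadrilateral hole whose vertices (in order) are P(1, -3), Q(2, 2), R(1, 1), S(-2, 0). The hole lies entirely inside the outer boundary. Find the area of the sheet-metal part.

Outer boundary:
A_1→A_2: (1)(-6) − (12)(-5) = 54
A_2→A_3: (12)(13) − (-5)(-6) = 126
A_3→A_4: (-5)(-10) − (-7)(13) = 141
A_4→A_1: (-7)(-5) − (1)(-10) = 45
Σ = 366
Area = |Σ|/2 = 183.
Hole:
Apply the surveyor's formula: 2A = Σ (x_i·y_{i+1} − x_{i+1}·y_i), indices taken mod 4.
Σ = (8) + (0) + (2) + (6) = 16
Area = |Σ|/2 = 8.
Net area = 183 − 8 = 175.

175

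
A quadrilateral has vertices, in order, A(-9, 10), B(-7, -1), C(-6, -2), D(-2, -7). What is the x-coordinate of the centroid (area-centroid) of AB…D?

Apply the shoelace (surveyor's) formula. First the cross-terms c_i = x_i·y_{i+1} − x_{i+1}·y_i:
  79, 8, 38, -83  ⇒  2A = 42, A = 21.
Then Σ (x_i + x_{i+1})·c_i = -759, so x̄ = -759 / (6·21) = -253/42.

-253/42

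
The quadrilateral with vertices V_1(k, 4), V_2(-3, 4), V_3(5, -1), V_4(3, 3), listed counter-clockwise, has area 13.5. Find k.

Write out the shoelace sum; only the two edges meeting at V_1 involve k:
2·Area = [(3·4 − k·3) + (k·4 − (-3)·4)] + 1
       = 1·k + 25 = 27
⇒ k = 2.

2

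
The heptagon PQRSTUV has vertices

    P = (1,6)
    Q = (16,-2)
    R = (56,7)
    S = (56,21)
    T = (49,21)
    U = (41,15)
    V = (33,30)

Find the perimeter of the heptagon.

146

|PQ| = √((15)² + (-8)²) = √289 = 17
|QR| = √((40)² + (9)²) = √1681 = 41
|RS| = √((0)² + (14)²) = √196 = 14
|ST| = √((-7)² + (0)²) = √49 = 7
|TU| = √((-8)² + (-6)²) = √100 = 10
|UV| = √((-8)² + (15)²) = √289 = 17
|VP| = √((-32)² + (-24)²) = √1600 = 40
Perimeter = 17 + 41 + 14 + 7 + 10 + 17 + 40 = 146.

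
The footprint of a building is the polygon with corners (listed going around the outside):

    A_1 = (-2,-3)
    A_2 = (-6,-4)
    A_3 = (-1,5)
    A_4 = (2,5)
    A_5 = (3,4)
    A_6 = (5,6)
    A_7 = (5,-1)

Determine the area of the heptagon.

A_1→A_2: (-2)(-4) − (-6)(-3) = -10
A_2→A_3: (-6)(5) − (-1)(-4) = -34
A_3→A_4: (-1)(5) − (2)(5) = -15
A_4→A_5: (2)(4) − (3)(5) = -7
A_5→A_6: (3)(6) − (5)(4) = -2
A_6→A_7: (5)(-1) − (5)(6) = -35
A_7→A_1: (5)(-3) − (-2)(-1) = -17
Σ = -120
Area = |Σ|/2 = 60.

60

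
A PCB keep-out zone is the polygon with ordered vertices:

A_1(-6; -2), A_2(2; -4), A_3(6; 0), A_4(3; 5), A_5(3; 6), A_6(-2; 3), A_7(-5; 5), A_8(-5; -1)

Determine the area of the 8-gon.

72.5

Σ = (28) + (24) + (30) + (3) + (21) + (5) + (30) + (4) = 145
Area = |Σ|/2 = 72.5.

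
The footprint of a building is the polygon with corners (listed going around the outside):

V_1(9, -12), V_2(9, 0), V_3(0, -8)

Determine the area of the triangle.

54

V_1→V_2: (9)(0) − (9)(-12) = 108
V_2→V_3: (9)(-8) − (0)(0) = -72
V_3→V_1: (0)(-12) − (9)(-8) = 72
Σ = 108
Area = |Σ|/2 = 54.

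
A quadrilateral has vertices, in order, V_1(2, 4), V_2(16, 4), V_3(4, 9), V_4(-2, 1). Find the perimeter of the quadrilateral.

|V_1V_2| = √((14)² + (0)²) = √196 = 14
|V_2V_3| = √((-12)² + (5)²) = √169 = 13
|V_3V_4| = √((-6)² + (-8)²) = √100 = 10
|V_4V_1| = √((4)² + (3)²) = √25 = 5
Perimeter = 14 + 13 + 10 + 5 = 42.

42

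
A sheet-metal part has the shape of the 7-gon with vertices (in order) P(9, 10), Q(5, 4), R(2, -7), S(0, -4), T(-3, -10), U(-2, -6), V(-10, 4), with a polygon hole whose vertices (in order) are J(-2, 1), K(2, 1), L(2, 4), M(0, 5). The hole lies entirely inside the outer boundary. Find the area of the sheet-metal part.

130.5

Outer boundary:
Apply Gauss's area formula: 2A = Σ (x_i·y_{i+1} − x_{i+1}·y_i), indices taken mod 7.
Σ = (-14) + (-43) + (-8) + (-12) + (-2) + (-68) + (-136) = -283
Area = |Σ|/2 = 141.5.
Hole:
Σ = (-4) + (6) + (10) + (10) = 22
Area = |Σ|/2 = 11.
Net area = 141.5 − 11 = 130.5.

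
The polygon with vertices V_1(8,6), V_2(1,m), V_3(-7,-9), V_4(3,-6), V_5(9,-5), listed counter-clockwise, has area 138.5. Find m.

The doubled signed area Σ (x_i y_{i+1} − x_{i+1} y_i) is linear in m.
With m=0 it equals 187; the coefficient of m is 15 (from the two edges through V_2).
So 15·m + 187 = 2·138.5 = 277 ⇒ m = 6.

6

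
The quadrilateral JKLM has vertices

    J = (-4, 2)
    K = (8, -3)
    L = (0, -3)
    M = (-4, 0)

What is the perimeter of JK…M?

|JK| = √((12)² + (-5)²) = √169 = 13
|KL| = √((-8)² + (0)²) = √64 = 8
|LM| = √((-4)² + (3)²) = √25 = 5
|MJ| = √((0)² + (2)²) = √4 = 2
Perimeter = 13 + 8 + 5 + 2 = 28.

28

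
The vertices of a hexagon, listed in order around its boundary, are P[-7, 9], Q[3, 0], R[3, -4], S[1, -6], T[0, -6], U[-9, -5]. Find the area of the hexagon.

114.5

Apply Gauss's area formula: 2A = Σ (x_i·y_{i+1} − x_{i+1}·y_i), indices taken mod 6.
P→Q: (-7)(0) − (3)(9) = -27
Q→R: (3)(-4) − (3)(0) = -12
R→S: (3)(-6) − (1)(-4) = -14
S→T: (1)(-6) − (0)(-6) = -6
T→U: (0)(-5) − (-9)(-6) = -54
U→P: (-9)(9) − (-7)(-5) = -116
Σ = -229
Area = |Σ|/2 = 114.5.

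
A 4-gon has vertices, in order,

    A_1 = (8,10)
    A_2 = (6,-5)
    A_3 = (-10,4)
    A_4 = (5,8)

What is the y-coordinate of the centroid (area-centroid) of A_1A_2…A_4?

2.675

Apply the shoelace (surveyor's) formula. First the cross-terms c_i = x_i·y_{i+1} − x_{i+1}·y_i:
  -100, -26, -100, -14  ⇒  2A = -240, A = -120.
Then Σ (y_i + y_{i+1})·c_i = -1926, so ȳ = -1926 / (6·(-120)) = 2.675.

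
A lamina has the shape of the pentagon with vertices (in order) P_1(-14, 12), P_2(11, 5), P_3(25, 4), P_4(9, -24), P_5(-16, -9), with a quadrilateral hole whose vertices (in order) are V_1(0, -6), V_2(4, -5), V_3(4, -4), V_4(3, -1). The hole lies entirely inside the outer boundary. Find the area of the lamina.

Outer boundary:
P_1→P_2: (-14)(5) − (11)(12) = -202
P_2→P_3: (11)(4) − (25)(5) = -81
P_3→P_4: (25)(-24) − (9)(4) = -636
P_4→P_5: (9)(-9) − (-16)(-24) = -465
P_5→P_1: (-16)(12) − (-14)(-9) = -318
Σ = -1702
Area = |Σ|/2 = 851.
Hole:
Apply the shoelace formula: 2A = Σ (x_i·y_{i+1} − x_{i+1}·y_i), indices taken mod 4.
V_1→V_2: (0)(-5) − (4)(-6) = 24
V_2→V_3: (4)(-4) − (4)(-5) = 4
V_3→V_4: (4)(-1) − (3)(-4) = 8
V_4→V_1: (3)(-6) − (0)(-1) = -18
Σ = 18
Area = |Σ|/2 = 9.
Net area = 851 − 9 = 842.

842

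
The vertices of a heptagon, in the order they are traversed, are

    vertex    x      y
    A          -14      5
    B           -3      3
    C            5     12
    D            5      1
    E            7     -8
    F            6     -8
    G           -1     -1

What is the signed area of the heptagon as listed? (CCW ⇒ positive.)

-110.5

Σ = (-27) + (-51) + (-55) + (-47) + (-8) + (-14) + (-19) = -221
Signed area = Σ/2 = -110.5 (negative ⇒ clockwise traversal).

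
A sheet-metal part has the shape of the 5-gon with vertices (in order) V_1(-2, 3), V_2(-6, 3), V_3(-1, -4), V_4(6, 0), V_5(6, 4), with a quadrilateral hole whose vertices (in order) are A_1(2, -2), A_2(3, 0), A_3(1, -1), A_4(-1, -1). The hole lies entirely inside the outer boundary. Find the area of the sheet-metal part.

54

Outer boundary:
Apply the shoelace (surveyor's) formula: 2A = Σ (x_i·y_{i+1} − x_{i+1}·y_i), indices taken mod 5.
V_1→V_2: (-2)(3) − (-6)(3) = 12
V_2→V_3: (-6)(-4) − (-1)(3) = 27
V_3→V_4: (-1)(0) − (6)(-4) = 24
V_4→V_5: (6)(4) − (6)(0) = 24
V_5→V_1: (6)(3) − (-2)(4) = 26
Σ = 113
Area = |Σ|/2 = 56.5.
Hole:
Σ = (6) + (-3) + (-2) + (4) = 5
Area = |Σ|/2 = 2.5.
Net area = 56.5 − 2.5 = 54.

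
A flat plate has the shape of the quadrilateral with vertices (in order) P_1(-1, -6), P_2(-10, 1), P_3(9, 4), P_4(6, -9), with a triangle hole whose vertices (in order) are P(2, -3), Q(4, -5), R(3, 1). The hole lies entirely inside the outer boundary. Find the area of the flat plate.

125

Outer boundary:
Apply the shoelace formula: 2A = Σ (x_i·y_{i+1} − x_{i+1}·y_i), indices taken mod 4.
Cross-terms: -61, -49, -105, -45  ⇒  Σ = -260
Area = |Σ|/2 = 130.
Hole:
Σ = (2) + (19) + (-11) = 10
Area = |Σ|/2 = 5.
Net area = 130 − 5 = 125.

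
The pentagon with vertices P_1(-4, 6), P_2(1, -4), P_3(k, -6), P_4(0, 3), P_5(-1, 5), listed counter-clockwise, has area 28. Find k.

Write out the shoelace sum; only the two edges meeting at P_3 involve k:
2·Area = [(1·(-6) − k·(-4)) + (k·3 − 0·(-6))] + 27
       = 7·k + 21 = 56
⇒ k = 5.

5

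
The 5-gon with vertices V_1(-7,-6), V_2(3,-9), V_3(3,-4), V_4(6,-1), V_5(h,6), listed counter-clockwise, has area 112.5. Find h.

-6

Write out the shoelace sum; only the two edges meeting at V_5 involve h:
2·Area = [(6·6 − h·(-1)) + (h·(-6) − (-7)·6)] + 117
       = -5·h + 195 = 225
⇒ h = -6.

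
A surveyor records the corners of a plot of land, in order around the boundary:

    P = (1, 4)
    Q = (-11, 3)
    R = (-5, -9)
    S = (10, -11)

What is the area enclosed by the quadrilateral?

Σ = (47) + (114) + (145) + (51) = 357
Area = |Σ|/2 = 178.5.

178.5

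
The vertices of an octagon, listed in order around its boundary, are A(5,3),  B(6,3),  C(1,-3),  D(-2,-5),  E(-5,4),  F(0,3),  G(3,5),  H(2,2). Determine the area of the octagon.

Σ = (-3) + (-21) + (-11) + (-33) + (-15) + (-9) + (-4) + (-4) = -100
Area = |Σ|/2 = 50.

50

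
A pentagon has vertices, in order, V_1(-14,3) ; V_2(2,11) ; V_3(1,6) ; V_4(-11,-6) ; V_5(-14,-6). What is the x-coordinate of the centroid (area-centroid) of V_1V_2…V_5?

Apply the surveyor's formula. First the cross-terms c_i = x_i·y_{i+1} − x_{i+1}·y_i:
  -160, 1, 60, -18, -126  ⇒  2A = -243, A = -121.5.
Then Σ (x_i + x_{i+1})·c_i = 5301, so x̄ = 5301 / (6·(-121.5)) = -589/81.

-589/81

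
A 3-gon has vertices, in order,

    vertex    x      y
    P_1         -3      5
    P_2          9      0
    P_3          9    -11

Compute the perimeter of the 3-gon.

44

|P_1P_2| = √((12)² + (-5)²) = √169 = 13
|P_2P_3| = √((0)² + (-11)²) = √121 = 11
|P_3P_1| = √((-12)² + (16)²) = √400 = 20
Perimeter = 13 + 11 + 20 = 44.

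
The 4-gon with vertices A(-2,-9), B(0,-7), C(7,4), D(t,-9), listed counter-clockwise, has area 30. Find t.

-6

The doubled signed area Σ (x_i y_{i+1} − x_{i+1} y_i) is linear in t.
With t=0 it equals -18; the coefficient of t is -13 (from the two edges through D).
So -13·t + -18 = 2·30 = 60 ⇒ t = -6.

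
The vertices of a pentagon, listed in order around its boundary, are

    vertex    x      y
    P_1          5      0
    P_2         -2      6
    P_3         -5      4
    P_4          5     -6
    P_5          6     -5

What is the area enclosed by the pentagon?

Σ = (30) + (22) + (10) + (11) + (25) = 98
Area = |Σ|/2 = 49.

49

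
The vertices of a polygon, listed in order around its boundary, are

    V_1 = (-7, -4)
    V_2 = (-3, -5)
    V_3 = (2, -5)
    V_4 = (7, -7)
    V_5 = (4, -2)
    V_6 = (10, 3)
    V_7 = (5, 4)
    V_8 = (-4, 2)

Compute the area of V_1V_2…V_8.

Apply the surveyor's formula: 2A = Σ (x_i·y_{i+1} − x_{i+1}·y_i), indices taken mod 8.
V_1→V_2: (-7)(-5) − (-3)(-4) = 23
V_2→V_3: (-3)(-5) − (2)(-5) = 25
V_3→V_4: (2)(-7) − (7)(-5) = 21
V_4→V_5: (7)(-2) − (4)(-7) = 14
V_5→V_6: (4)(3) − (10)(-2) = 32
V_6→V_7: (10)(4) − (5)(3) = 25
V_7→V_8: (5)(2) − (-4)(4) = 26
V_8→V_1: (-4)(-4) − (-7)(2) = 30
Σ = 196
Area = |Σ|/2 = 98.

98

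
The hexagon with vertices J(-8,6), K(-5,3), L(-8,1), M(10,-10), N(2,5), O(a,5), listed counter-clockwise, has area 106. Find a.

Write out the shoelace sum; only the two edges meeting at O involve a:
2·Area = [(2·5 − a·5) + (a·6 − (-8)·5)] + 165
       = 1·a + 215 = 212
⇒ a = -3.

-3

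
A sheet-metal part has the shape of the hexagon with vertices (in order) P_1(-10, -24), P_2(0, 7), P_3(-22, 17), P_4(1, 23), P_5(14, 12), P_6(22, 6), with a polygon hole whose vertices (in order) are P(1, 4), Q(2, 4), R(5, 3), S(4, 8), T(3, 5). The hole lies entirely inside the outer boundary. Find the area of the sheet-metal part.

Outer boundary:
Σ = (-70) + (154) + (-523) + (-310) + (-180) + (-468) = -1397
Area = |Σ|/2 = 698.5.
Hole:
Σ = (-4) + (-14) + (28) + (-4) + (7) = 13
Area = |Σ|/2 = 6.5.
Net area = 698.5 − 6.5 = 692.

692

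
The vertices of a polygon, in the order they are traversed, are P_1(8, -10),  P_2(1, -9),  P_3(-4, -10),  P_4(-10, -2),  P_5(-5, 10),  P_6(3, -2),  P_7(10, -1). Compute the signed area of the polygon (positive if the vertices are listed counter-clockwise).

-202.5

Apply the shoelace (surveyor's) formula: 2A = Σ (x_i·y_{i+1} − x_{i+1}·y_i), indices taken mod 7.
P_1→P_2: (8)(-9) − (1)(-10) = -62
P_2→P_3: (1)(-10) − (-4)(-9) = -46
P_3→P_4: (-4)(-2) − (-10)(-10) = -92
P_4→P_5: (-10)(10) − (-5)(-2) = -110
P_5→P_6: (-5)(-2) − (3)(10) = -20
P_6→P_7: (3)(-1) − (10)(-2) = 17
P_7→P_1: (10)(-10) − (8)(-1) = -92
Σ = -405
Signed area = Σ/2 = -202.5 (negative ⇒ clockwise traversal).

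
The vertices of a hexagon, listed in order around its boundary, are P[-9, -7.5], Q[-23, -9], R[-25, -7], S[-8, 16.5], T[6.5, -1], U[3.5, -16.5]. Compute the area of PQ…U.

Cross-terms: -91.5, -64, -468.5, -99.25, -103.75, -174.75  ⇒  Σ = -1001.75
Area = |Σ|/2 = 500.875.

500.875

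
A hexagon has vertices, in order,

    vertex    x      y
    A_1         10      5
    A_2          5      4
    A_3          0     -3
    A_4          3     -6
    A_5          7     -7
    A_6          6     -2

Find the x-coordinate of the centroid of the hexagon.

Apply Gauss's area formula. First the cross-terms c_i = x_i·y_{i+1} − x_{i+1}·y_i:
  15, -15, 9, 21, 28, 50  ⇒  2A = 108, A = 54.
Then Σ (x_i + x_{i+1})·c_i = 1551, so x̄ = 1551 / (6·54) = 517/108.

517/108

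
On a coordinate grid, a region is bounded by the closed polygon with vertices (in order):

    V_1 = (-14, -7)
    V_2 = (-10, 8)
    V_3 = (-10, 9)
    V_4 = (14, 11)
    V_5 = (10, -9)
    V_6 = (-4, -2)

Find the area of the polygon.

Apply the surveyor's formula: 2A = Σ (x_i·y_{i+1} − x_{i+1}·y_i), indices taken mod 6.
Cross-terms: -182, -10, -236, -236, -56, 0  ⇒  Σ = -720
Area = |Σ|/2 = 360.

360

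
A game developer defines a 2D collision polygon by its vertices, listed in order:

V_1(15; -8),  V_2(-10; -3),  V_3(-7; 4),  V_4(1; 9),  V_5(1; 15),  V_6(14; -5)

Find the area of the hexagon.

249.5

Apply the shoelace (surveyor's) formula: 2A = Σ (x_i·y_{i+1} − x_{i+1}·y_i), indices taken mod 6.
Cross-terms: -125, -61, -67, 6, -215, -37  ⇒  Σ = -499
Area = |Σ|/2 = 249.5.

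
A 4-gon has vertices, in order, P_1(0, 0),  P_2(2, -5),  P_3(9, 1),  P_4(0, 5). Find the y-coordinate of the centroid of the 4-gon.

Apply Gauss's area formula. First the cross-terms c_i = x_i·y_{i+1} − x_{i+1}·y_i:
  0, 47, 45, 0  ⇒  2A = 92, A = 46.
Then Σ (y_i + y_{i+1})·c_i = 82, so ȳ = 82 / (6·46) = 41/138.

41/138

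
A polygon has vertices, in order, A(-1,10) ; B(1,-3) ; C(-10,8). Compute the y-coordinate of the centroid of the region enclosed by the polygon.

5

Apply the shoelace (surveyor's) formula. First the cross-terms c_i = x_i·y_{i+1} − x_{i+1}·y_i:
  -7, -22, -92  ⇒  2A = -121, A = -60.5.
Then Σ (y_i + y_{i+1})·c_i = -1815, so ȳ = -1815 / (6·(-60.5)) = 5.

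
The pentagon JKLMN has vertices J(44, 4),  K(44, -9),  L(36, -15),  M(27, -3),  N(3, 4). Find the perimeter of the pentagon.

|JK| = √((0)² + (-13)²) = √169 = 13
|KL| = √((-8)² + (-6)²) = √100 = 10
|LM| = √((-9)² + (12)²) = √225 = 15
|MN| = √((-24)² + (7)²) = √625 = 25
|NJ| = √((41)² + (0)²) = √1681 = 41
Perimeter = 13 + 10 + 15 + 25 + 41 = 104.

104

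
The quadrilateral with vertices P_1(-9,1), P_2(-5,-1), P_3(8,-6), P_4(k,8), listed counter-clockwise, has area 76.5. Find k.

The doubled signed area Σ (x_i y_{i+1} − x_{i+1} y_i) is linear in k.
With k=0 it equals 188; the coefficient of k is 7 (from the two edges through P_4).
So 7·k + 188 = 2·76.5 = 153 ⇒ k = -5.

-5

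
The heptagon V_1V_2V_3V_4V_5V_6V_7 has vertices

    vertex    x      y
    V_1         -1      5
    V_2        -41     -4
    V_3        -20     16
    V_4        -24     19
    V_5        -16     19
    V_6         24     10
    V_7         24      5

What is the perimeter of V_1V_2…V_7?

|V_1V_2| = √((-40)² + (-9)²) = √1681 = 41
|V_2V_3| = √((21)² + (20)²) = √841 = 29
|V_3V_4| = √((-4)² + (3)²) = √25 = 5
|V_4V_5| = √((8)² + (0)²) = √64 = 8
|V_5V_6| = √((40)² + (-9)²) = √1681 = 41
|V_6V_7| = √((0)² + (-5)²) = √25 = 5
|V_7V_1| = √((-25)² + (0)²) = √625 = 25
Perimeter = 41 + 29 + 5 + 8 + 41 + 5 + 25 = 154.

154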